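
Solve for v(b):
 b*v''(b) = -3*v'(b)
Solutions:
 v(b) = C1 + C2/b^2


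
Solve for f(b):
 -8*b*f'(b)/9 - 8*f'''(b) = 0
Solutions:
 f(b) = C1 + Integral(C2*airyai(-3^(1/3)*b/3) + C3*airybi(-3^(1/3)*b/3), b)


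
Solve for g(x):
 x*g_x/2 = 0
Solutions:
 g(x) = C1


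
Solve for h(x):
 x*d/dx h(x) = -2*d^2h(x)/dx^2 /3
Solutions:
 h(x) = C1 + C2*erf(sqrt(3)*x/2)


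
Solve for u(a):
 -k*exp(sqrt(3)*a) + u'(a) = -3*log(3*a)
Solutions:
 u(a) = C1 - 3*a*log(a) + 3*a*(1 - log(3)) + sqrt(3)*k*exp(sqrt(3)*a)/3


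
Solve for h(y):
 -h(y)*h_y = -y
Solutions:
 h(y) = -sqrt(C1 + y^2)
 h(y) = sqrt(C1 + y^2)


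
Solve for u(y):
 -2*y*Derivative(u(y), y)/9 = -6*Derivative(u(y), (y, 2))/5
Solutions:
 u(y) = C1 + C2*erfi(sqrt(30)*y/18)


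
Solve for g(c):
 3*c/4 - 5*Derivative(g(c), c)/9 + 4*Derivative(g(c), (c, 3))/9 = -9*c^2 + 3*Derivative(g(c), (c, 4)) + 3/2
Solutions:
 g(c) = C1 + C2*exp(c*(32*2^(1/3)/(81*sqrt(1472385) + 98287)^(1/3) + 16 + 2^(2/3)*(81*sqrt(1472385) + 98287)^(1/3))/324)*sin(2^(1/3)*sqrt(3)*c*(-2^(1/3)*(81*sqrt(1472385) + 98287)^(1/3) + 32/(81*sqrt(1472385) + 98287)^(1/3))/324) + C3*exp(c*(32*2^(1/3)/(81*sqrt(1472385) + 98287)^(1/3) + 16 + 2^(2/3)*(81*sqrt(1472385) + 98287)^(1/3))/324)*cos(2^(1/3)*sqrt(3)*c*(-2^(1/3)*(81*sqrt(1472385) + 98287)^(1/3) + 32/(81*sqrt(1472385) + 98287)^(1/3))/324) + C4*exp(c*(-2^(2/3)*(81*sqrt(1472385) + 98287)^(1/3) - 32*2^(1/3)/(81*sqrt(1472385) + 98287)^(1/3) + 8)/162) + 27*c^3/5 + 27*c^2/40 + 1161*c/50


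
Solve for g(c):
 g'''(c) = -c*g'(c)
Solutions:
 g(c) = C1 + Integral(C2*airyai(-c) + C3*airybi(-c), c)


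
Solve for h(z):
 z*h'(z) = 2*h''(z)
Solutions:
 h(z) = C1 + C2*erfi(z/2)


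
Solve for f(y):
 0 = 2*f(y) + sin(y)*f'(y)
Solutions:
 f(y) = C1*(cos(y) + 1)/(cos(y) - 1)


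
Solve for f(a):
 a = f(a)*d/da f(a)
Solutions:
 f(a) = -sqrt(C1 + a^2)
 f(a) = sqrt(C1 + a^2)


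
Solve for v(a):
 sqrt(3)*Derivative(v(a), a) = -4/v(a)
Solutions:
 v(a) = -sqrt(C1 - 24*sqrt(3)*a)/3
 v(a) = sqrt(C1 - 24*sqrt(3)*a)/3


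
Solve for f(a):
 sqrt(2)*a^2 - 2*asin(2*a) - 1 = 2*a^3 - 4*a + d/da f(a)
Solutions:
 f(a) = C1 - a^4/2 + sqrt(2)*a^3/3 + 2*a^2 - 2*a*asin(2*a) - a - sqrt(1 - 4*a^2)


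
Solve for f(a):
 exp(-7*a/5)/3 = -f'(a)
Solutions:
 f(a) = C1 + 5*exp(-7*a/5)/21


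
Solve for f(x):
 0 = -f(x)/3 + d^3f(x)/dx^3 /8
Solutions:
 f(x) = C3*exp(2*3^(2/3)*x/3) + (C1*sin(3^(1/6)*x) + C2*cos(3^(1/6)*x))*exp(-3^(2/3)*x/3)


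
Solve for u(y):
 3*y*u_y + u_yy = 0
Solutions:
 u(y) = C1 + C2*erf(sqrt(6)*y/2)


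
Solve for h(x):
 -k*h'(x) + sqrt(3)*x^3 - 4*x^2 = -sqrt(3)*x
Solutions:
 h(x) = C1 + sqrt(3)*x^4/(4*k) - 4*x^3/(3*k) + sqrt(3)*x^2/(2*k)


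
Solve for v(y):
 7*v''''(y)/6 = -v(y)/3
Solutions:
 v(y) = (C1*sin(14^(3/4)*y/14) + C2*cos(14^(3/4)*y/14))*exp(-14^(3/4)*y/14) + (C3*sin(14^(3/4)*y/14) + C4*cos(14^(3/4)*y/14))*exp(14^(3/4)*y/14)


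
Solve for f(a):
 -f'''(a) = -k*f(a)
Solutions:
 f(a) = C1*exp(a*k^(1/3)) + C2*exp(a*k^(1/3)*(-1 + sqrt(3)*I)/2) + C3*exp(-a*k^(1/3)*(1 + sqrt(3)*I)/2)


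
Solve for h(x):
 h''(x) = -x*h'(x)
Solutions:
 h(x) = C1 + C2*erf(sqrt(2)*x/2)


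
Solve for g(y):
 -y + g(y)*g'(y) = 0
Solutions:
 g(y) = -sqrt(C1 + y^2)
 g(y) = sqrt(C1 + y^2)


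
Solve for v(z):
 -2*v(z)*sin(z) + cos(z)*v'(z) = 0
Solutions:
 v(z) = C1/cos(z)^2


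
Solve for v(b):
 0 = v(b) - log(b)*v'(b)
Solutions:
 v(b) = C1*exp(li(b))


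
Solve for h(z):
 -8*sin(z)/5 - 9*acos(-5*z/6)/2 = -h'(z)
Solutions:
 h(z) = C1 + 9*z*acos(-5*z/6)/2 + 9*sqrt(36 - 25*z^2)/10 - 8*cos(z)/5


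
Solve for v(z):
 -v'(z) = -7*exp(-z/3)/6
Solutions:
 v(z) = C1 - 7*exp(-z/3)/2


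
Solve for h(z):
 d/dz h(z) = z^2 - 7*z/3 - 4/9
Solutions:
 h(z) = C1 + z^3/3 - 7*z^2/6 - 4*z/9


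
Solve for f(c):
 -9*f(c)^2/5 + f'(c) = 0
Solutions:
 f(c) = -5/(C1 + 9*c)


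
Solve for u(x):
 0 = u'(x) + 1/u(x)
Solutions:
 u(x) = -sqrt(C1 - 2*x)
 u(x) = sqrt(C1 - 2*x)


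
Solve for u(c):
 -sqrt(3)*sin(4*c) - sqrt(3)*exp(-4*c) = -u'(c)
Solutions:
 u(c) = C1 - sqrt(3)*cos(4*c)/4 - sqrt(3)*exp(-4*c)/4


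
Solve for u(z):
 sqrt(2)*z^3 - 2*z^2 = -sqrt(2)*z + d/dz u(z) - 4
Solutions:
 u(z) = C1 + sqrt(2)*z^4/4 - 2*z^3/3 + sqrt(2)*z^2/2 + 4*z


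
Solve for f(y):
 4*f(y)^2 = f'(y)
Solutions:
 f(y) = -1/(C1 + 4*y)


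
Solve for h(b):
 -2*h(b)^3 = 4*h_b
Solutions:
 h(b) = -sqrt(-1/(C1 - b))
 h(b) = sqrt(-1/(C1 - b))


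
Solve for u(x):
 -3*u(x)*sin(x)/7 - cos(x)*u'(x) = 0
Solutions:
 u(x) = C1*cos(x)^(3/7)


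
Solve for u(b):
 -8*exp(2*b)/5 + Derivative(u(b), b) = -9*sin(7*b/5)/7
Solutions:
 u(b) = C1 + 4*exp(2*b)/5 + 45*cos(7*b/5)/49


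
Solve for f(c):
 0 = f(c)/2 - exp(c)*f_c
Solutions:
 f(c) = C1*exp(-exp(-c)/2)


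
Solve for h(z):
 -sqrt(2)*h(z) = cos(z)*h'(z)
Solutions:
 h(z) = C1*(sin(z) - 1)^(sqrt(2)/2)/(sin(z) + 1)^(sqrt(2)/2)


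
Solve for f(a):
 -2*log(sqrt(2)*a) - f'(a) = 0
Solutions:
 f(a) = C1 - 2*a*log(a) - a*log(2) + 2*a


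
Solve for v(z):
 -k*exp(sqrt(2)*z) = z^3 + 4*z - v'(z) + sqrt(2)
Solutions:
 v(z) = C1 + sqrt(2)*k*exp(sqrt(2)*z)/2 + z^4/4 + 2*z^2 + sqrt(2)*z


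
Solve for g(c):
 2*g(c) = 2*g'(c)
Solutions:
 g(c) = C1*exp(c)


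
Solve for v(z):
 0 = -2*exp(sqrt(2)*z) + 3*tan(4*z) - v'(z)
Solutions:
 v(z) = C1 - sqrt(2)*exp(sqrt(2)*z) - 3*log(cos(4*z))/4


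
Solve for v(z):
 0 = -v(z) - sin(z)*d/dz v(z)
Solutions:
 v(z) = C1*sqrt(cos(z) + 1)/sqrt(cos(z) - 1)


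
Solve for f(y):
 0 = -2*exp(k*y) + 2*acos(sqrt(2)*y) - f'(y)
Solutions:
 f(y) = C1 + 2*y*acos(sqrt(2)*y) - sqrt(2)*sqrt(1 - 2*y^2) - 2*Piecewise((exp(k*y)/k, Ne(k, 0)), (y, True))


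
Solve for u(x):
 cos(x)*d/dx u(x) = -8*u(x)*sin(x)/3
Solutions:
 u(x) = C1*cos(x)^(8/3)


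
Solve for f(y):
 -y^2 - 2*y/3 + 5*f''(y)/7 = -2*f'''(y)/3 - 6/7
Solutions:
 f(y) = C1 + C2*y + C3*exp(-15*y/14) + 7*y^4/60 - 7*y^3/25 + 23*y^2/125


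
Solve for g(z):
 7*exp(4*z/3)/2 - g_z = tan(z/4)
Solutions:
 g(z) = C1 + 21*exp(4*z/3)/8 + 4*log(cos(z/4))


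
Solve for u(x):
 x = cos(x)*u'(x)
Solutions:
 u(x) = C1 + Integral(x/cos(x), x)


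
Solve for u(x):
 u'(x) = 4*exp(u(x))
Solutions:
 u(x) = log(-1/(C1 + 4*x))


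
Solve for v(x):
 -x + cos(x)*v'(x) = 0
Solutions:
 v(x) = C1 + Integral(x/cos(x), x)


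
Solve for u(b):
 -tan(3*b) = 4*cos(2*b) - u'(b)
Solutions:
 u(b) = C1 - log(cos(3*b))/3 + 2*sin(2*b)


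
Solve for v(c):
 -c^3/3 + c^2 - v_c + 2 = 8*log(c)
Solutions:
 v(c) = C1 - c^4/12 + c^3/3 - 8*c*log(c) + 10*c


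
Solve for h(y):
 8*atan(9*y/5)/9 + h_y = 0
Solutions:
 h(y) = C1 - 8*y*atan(9*y/5)/9 + 20*log(81*y^2 + 25)/81


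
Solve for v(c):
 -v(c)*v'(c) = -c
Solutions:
 v(c) = -sqrt(C1 + c^2)
 v(c) = sqrt(C1 + c^2)


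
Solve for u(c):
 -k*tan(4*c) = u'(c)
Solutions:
 u(c) = C1 + k*log(cos(4*c))/4


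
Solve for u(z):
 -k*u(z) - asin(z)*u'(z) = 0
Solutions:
 u(z) = C1*exp(-k*Integral(1/asin(z), z))


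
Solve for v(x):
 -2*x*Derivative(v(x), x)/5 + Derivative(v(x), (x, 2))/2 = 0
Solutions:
 v(x) = C1 + C2*erfi(sqrt(10)*x/5)


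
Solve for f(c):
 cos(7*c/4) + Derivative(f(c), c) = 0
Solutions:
 f(c) = C1 - 4*sin(7*c/4)/7


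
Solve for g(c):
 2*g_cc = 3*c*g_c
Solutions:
 g(c) = C1 + C2*erfi(sqrt(3)*c/2)


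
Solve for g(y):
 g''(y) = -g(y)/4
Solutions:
 g(y) = C1*sin(y/2) + C2*cos(y/2)


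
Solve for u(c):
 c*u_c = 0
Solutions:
 u(c) = C1


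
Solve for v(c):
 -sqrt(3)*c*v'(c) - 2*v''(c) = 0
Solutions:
 v(c) = C1 + C2*erf(3^(1/4)*c/2)


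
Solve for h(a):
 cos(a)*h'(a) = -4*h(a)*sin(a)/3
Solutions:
 h(a) = C1*cos(a)^(4/3)


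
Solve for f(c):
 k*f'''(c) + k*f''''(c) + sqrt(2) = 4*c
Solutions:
 f(c) = C1 + C2*c + C3*c^2 + C4*exp(-c) + c^4/(6*k) + c^3*(-4 - sqrt(2))/(6*k)


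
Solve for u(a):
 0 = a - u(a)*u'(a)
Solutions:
 u(a) = -sqrt(C1 + a^2)
 u(a) = sqrt(C1 + a^2)


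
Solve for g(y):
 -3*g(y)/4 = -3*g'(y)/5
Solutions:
 g(y) = C1*exp(5*y/4)


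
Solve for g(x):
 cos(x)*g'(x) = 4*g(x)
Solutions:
 g(x) = C1*(sin(x)^2 + 2*sin(x) + 1)/(sin(x)^2 - 2*sin(x) + 1)


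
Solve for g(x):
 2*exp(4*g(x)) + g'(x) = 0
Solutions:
 g(x) = log(-I*(1/(C1 + 8*x))^(1/4))
 g(x) = log(I*(1/(C1 + 8*x))^(1/4))
 g(x) = log(-(1/(C1 + 8*x))^(1/4))
 g(x) = log(1/(C1 + 8*x))/4


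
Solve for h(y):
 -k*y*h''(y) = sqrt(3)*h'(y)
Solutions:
 h(y) = C1 + y^(((re(k) - sqrt(3))*re(k) + im(k)^2)/(re(k)^2 + im(k)^2))*(C2*sin(sqrt(3)*log(y)*Abs(im(k))/(re(k)^2 + im(k)^2)) + C3*cos(sqrt(3)*log(y)*im(k)/(re(k)^2 + im(k)^2)))


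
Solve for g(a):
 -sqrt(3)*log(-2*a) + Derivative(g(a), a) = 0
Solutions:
 g(a) = C1 + sqrt(3)*a*log(-a) + sqrt(3)*a*(-1 + log(2))


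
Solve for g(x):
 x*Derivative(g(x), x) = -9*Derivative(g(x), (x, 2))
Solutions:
 g(x) = C1 + C2*erf(sqrt(2)*x/6)


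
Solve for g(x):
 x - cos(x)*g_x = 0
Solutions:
 g(x) = C1 + Integral(x/cos(x), x)


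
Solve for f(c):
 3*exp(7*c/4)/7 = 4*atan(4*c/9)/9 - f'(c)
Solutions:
 f(c) = C1 + 4*c*atan(4*c/9)/9 - 12*exp(7*c/4)/49 - log(16*c^2 + 81)/2


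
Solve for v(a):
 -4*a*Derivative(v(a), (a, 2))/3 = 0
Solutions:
 v(a) = C1 + C2*a


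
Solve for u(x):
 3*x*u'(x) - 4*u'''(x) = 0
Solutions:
 u(x) = C1 + Integral(C2*airyai(6^(1/3)*x/2) + C3*airybi(6^(1/3)*x/2), x)


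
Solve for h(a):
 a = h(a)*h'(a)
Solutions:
 h(a) = -sqrt(C1 + a^2)
 h(a) = sqrt(C1 + a^2)


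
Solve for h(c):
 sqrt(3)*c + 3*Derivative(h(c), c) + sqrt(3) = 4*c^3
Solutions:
 h(c) = C1 + c^4/3 - sqrt(3)*c^2/6 - sqrt(3)*c/3


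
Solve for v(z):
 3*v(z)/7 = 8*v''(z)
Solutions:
 v(z) = C1*exp(-sqrt(42)*z/28) + C2*exp(sqrt(42)*z/28)


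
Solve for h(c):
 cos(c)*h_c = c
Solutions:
 h(c) = C1 + Integral(c/cos(c), c)


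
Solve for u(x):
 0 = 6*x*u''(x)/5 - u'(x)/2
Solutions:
 u(x) = C1 + C2*x^(17/12)


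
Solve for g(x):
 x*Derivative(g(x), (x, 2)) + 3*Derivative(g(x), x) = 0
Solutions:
 g(x) = C1 + C2/x^2


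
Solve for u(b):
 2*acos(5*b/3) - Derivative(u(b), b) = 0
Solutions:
 u(b) = C1 + 2*b*acos(5*b/3) - 2*sqrt(9 - 25*b^2)/5


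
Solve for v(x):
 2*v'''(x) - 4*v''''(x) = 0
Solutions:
 v(x) = C1 + C2*x + C3*x^2 + C4*exp(x/2)


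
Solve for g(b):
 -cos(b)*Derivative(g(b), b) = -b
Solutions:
 g(b) = C1 + Integral(b/cos(b), b)


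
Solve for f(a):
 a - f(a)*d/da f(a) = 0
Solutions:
 f(a) = -sqrt(C1 + a^2)
 f(a) = sqrt(C1 + a^2)


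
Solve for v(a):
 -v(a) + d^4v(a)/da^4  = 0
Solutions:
 v(a) = C1*exp(-a) + C2*exp(a) + C3*sin(a) + C4*cos(a)


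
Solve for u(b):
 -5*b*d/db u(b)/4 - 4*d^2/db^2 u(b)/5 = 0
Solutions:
 u(b) = C1 + C2*erf(5*sqrt(2)*b/8)


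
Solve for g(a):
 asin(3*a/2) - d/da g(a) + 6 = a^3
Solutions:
 g(a) = C1 - a^4/4 + a*asin(3*a/2) + 6*a + sqrt(4 - 9*a^2)/3


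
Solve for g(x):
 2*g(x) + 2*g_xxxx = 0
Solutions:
 g(x) = (C1*sin(sqrt(2)*x/2) + C2*cos(sqrt(2)*x/2))*exp(-sqrt(2)*x/2) + (C3*sin(sqrt(2)*x/2) + C4*cos(sqrt(2)*x/2))*exp(sqrt(2)*x/2)


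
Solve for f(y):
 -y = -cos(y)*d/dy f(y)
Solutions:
 f(y) = C1 + Integral(y/cos(y), y)


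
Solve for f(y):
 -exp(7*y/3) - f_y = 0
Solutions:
 f(y) = C1 - 3*exp(7*y/3)/7


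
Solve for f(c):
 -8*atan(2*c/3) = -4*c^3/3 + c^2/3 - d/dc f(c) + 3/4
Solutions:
 f(c) = C1 - c^4/3 + c^3/9 + 8*c*atan(2*c/3) + 3*c/4 - 6*log(4*c^2 + 9)


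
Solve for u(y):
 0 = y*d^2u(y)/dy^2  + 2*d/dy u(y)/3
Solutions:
 u(y) = C1 + C2*y^(1/3)


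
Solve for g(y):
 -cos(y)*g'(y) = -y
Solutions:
 g(y) = C1 + Integral(y/cos(y), y)


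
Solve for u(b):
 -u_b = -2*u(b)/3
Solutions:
 u(b) = C1*exp(2*b/3)


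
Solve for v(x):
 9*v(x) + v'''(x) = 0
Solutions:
 v(x) = C3*exp(-3^(2/3)*x) + (C1*sin(3*3^(1/6)*x/2) + C2*cos(3*3^(1/6)*x/2))*exp(3^(2/3)*x/2)


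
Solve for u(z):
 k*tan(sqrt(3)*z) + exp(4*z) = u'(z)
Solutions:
 u(z) = C1 - sqrt(3)*k*log(cos(sqrt(3)*z))/3 + exp(4*z)/4


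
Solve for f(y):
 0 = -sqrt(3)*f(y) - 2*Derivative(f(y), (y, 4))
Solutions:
 f(y) = (C1*sin(2^(1/4)*3^(1/8)*y/2) + C2*cos(2^(1/4)*3^(1/8)*y/2))*exp(-2^(1/4)*3^(1/8)*y/2) + (C3*sin(2^(1/4)*3^(1/8)*y/2) + C4*cos(2^(1/4)*3^(1/8)*y/2))*exp(2^(1/4)*3^(1/8)*y/2)


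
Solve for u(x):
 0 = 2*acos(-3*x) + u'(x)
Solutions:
 u(x) = C1 - 2*x*acos(-3*x) - 2*sqrt(1 - 9*x^2)/3


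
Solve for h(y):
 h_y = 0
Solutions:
 h(y) = C1


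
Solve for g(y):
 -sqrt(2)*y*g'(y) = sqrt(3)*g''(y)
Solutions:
 g(y) = C1 + C2*erf(6^(3/4)*y/6)


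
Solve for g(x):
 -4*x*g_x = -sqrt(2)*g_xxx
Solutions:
 g(x) = C1 + Integral(C2*airyai(sqrt(2)*x) + C3*airybi(sqrt(2)*x), x)


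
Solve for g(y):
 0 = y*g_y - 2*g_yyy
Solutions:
 g(y) = C1 + Integral(C2*airyai(2^(2/3)*y/2) + C3*airybi(2^(2/3)*y/2), y)


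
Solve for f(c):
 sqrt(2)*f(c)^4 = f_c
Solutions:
 f(c) = (-1/(C1 + 3*sqrt(2)*c))^(1/3)
 f(c) = (-1/(C1 + sqrt(2)*c))^(1/3)*(-3^(2/3) - 3*3^(1/6)*I)/6
 f(c) = (-1/(C1 + sqrt(2)*c))^(1/3)*(-3^(2/3) + 3*3^(1/6)*I)/6


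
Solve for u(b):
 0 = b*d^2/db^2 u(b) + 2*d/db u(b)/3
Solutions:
 u(b) = C1 + C2*b^(1/3)


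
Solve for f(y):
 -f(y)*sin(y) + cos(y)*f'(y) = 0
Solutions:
 f(y) = C1/cos(y)


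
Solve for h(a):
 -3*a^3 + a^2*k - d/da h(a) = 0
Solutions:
 h(a) = C1 - 3*a^4/4 + a^3*k/3


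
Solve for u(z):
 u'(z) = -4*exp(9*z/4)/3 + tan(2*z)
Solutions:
 u(z) = C1 - 16*exp(9*z/4)/27 - log(cos(2*z))/2


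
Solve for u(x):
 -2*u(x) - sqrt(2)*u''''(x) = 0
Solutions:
 u(x) = (C1*sin(2^(5/8)*x/2) + C2*cos(2^(5/8)*x/2))*exp(-2^(5/8)*x/2) + (C3*sin(2^(5/8)*x/2) + C4*cos(2^(5/8)*x/2))*exp(2^(5/8)*x/2)


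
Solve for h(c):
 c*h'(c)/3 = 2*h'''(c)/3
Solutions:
 h(c) = C1 + Integral(C2*airyai(2^(2/3)*c/2) + C3*airybi(2^(2/3)*c/2), c)


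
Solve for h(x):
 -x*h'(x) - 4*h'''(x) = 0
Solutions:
 h(x) = C1 + Integral(C2*airyai(-2^(1/3)*x/2) + C3*airybi(-2^(1/3)*x/2), x)


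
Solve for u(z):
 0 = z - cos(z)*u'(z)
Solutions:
 u(z) = C1 + Integral(z/cos(z), z)


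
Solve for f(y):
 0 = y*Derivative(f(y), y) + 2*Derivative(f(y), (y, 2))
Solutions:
 f(y) = C1 + C2*erf(y/2)


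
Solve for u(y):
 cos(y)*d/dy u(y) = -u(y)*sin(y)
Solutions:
 u(y) = C1*cos(y)


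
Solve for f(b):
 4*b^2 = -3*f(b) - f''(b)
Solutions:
 f(b) = C1*sin(sqrt(3)*b) + C2*cos(sqrt(3)*b) - 4*b^2/3 + 8/9


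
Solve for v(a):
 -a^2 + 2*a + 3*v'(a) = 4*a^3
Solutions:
 v(a) = C1 + a^4/3 + a^3/9 - a^2/3


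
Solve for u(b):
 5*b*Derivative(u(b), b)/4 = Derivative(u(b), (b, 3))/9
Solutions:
 u(b) = C1 + Integral(C2*airyai(90^(1/3)*b/2) + C3*airybi(90^(1/3)*b/2), b)


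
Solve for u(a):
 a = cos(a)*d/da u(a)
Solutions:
 u(a) = C1 + Integral(a/cos(a), a)


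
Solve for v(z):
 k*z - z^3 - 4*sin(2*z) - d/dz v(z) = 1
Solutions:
 v(z) = C1 + k*z^2/2 - z^4/4 - z + 2*cos(2*z)


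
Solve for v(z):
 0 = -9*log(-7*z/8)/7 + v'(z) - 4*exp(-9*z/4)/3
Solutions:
 v(z) = C1 + 9*z*log(-z)/7 + 9*z*(-3*log(2) - 1 + log(7))/7 - 16*exp(-9*z/4)/27


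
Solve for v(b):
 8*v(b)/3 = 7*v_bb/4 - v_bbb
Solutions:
 v(b) = C1*exp(b*(49/(48*sqrt(1618) + 1961)^(1/3) + 14 + (48*sqrt(1618) + 1961)^(1/3))/24)*sin(sqrt(3)*b*(-(48*sqrt(1618) + 1961)^(1/3) + 49/(48*sqrt(1618) + 1961)^(1/3))/24) + C2*exp(b*(49/(48*sqrt(1618) + 1961)^(1/3) + 14 + (48*sqrt(1618) + 1961)^(1/3))/24)*cos(sqrt(3)*b*(-(48*sqrt(1618) + 1961)^(1/3) + 49/(48*sqrt(1618) + 1961)^(1/3))/24) + C3*exp(b*(-(48*sqrt(1618) + 1961)^(1/3) - 49/(48*sqrt(1618) + 1961)^(1/3) + 7)/12)


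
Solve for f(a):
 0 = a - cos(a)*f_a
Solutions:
 f(a) = C1 + Integral(a/cos(a), a)


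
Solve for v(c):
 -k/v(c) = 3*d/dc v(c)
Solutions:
 v(c) = -sqrt(C1 - 6*c*k)/3
 v(c) = sqrt(C1 - 6*c*k)/3


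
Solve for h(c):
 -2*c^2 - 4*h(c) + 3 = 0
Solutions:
 h(c) = 3/4 - c^2/2


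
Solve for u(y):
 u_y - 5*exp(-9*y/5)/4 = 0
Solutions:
 u(y) = C1 - 25*exp(-9*y/5)/36


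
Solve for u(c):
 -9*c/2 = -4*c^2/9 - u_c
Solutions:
 u(c) = C1 - 4*c^3/27 + 9*c^2/4


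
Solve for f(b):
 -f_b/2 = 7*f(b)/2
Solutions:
 f(b) = C1*exp(-7*b)


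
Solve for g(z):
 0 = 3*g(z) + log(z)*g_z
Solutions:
 g(z) = C1*exp(-3*li(z))


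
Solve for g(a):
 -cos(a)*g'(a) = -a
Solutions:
 g(a) = C1 + Integral(a/cos(a), a)


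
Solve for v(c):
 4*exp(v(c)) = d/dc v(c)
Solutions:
 v(c) = log(-1/(C1 + 4*c))


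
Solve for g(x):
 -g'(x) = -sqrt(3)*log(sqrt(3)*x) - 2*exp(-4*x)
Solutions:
 g(x) = C1 + sqrt(3)*x*log(x) + sqrt(3)*x*(-1 + log(3)/2) - exp(-4*x)/2


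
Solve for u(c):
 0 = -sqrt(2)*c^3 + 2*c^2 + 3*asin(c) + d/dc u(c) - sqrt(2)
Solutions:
 u(c) = C1 + sqrt(2)*c^4/4 - 2*c^3/3 - 3*c*asin(c) + sqrt(2)*c - 3*sqrt(1 - c^2)


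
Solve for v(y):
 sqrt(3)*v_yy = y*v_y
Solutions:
 v(y) = C1 + C2*erfi(sqrt(2)*3^(3/4)*y/6)


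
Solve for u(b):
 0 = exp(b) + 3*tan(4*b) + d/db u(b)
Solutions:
 u(b) = C1 - exp(b) + 3*log(cos(4*b))/4


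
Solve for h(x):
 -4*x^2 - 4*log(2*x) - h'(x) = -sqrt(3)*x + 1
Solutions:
 h(x) = C1 - 4*x^3/3 + sqrt(3)*x^2/2 - 4*x*log(x) - x*log(16) + 3*x


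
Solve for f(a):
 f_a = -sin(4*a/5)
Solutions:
 f(a) = C1 + 5*cos(4*a/5)/4


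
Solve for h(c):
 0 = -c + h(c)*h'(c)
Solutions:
 h(c) = -sqrt(C1 + c^2)
 h(c) = sqrt(C1 + c^2)


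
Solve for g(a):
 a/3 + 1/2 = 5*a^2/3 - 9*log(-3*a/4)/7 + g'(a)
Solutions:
 g(a) = C1 - 5*a^3/9 + a^2/6 + 9*a*log(-a)/7 + a*(-36*log(2) - 11 + 18*log(3))/14


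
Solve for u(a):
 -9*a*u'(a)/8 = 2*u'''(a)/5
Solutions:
 u(a) = C1 + Integral(C2*airyai(-2^(2/3)*45^(1/3)*a/4) + C3*airybi(-2^(2/3)*45^(1/3)*a/4), a)


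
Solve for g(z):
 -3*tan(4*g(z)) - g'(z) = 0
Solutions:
 g(z) = -asin(C1*exp(-12*z))/4 + pi/4
 g(z) = asin(C1*exp(-12*z))/4


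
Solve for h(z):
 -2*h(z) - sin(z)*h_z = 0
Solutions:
 h(z) = C1*(cos(z) + 1)/(cos(z) - 1)


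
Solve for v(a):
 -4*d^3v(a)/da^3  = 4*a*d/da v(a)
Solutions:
 v(a) = C1 + Integral(C2*airyai(-a) + C3*airybi(-a), a)


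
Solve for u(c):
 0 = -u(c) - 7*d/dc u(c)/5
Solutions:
 u(c) = C1*exp(-5*c/7)


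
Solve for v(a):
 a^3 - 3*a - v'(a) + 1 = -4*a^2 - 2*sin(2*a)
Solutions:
 v(a) = C1 + a^4/4 + 4*a^3/3 - 3*a^2/2 + a - cos(2*a)


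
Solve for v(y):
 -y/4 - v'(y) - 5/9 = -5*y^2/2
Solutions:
 v(y) = C1 + 5*y^3/6 - y^2/8 - 5*y/9


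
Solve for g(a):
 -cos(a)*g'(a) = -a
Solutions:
 g(a) = C1 + Integral(a/cos(a), a)


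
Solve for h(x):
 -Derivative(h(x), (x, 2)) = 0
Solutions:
 h(x) = C1 + C2*x


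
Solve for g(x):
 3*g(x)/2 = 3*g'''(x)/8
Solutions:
 g(x) = C3*exp(2^(2/3)*x) + (C1*sin(2^(2/3)*sqrt(3)*x/2) + C2*cos(2^(2/3)*sqrt(3)*x/2))*exp(-2^(2/3)*x/2)


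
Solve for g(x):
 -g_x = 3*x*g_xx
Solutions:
 g(x) = C1 + C2*x^(2/3)


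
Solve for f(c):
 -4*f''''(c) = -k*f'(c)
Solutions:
 f(c) = C1 + C2*exp(2^(1/3)*c*k^(1/3)/2) + C3*exp(2^(1/3)*c*k^(1/3)*(-1 + sqrt(3)*I)/4) + C4*exp(-2^(1/3)*c*k^(1/3)*(1 + sqrt(3)*I)/4)


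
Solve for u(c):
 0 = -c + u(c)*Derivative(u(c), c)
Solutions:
 u(c) = -sqrt(C1 + c^2)
 u(c) = sqrt(C1 + c^2)


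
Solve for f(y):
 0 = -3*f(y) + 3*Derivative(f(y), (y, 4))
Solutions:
 f(y) = C1*exp(-y) + C2*exp(y) + C3*sin(y) + C4*cos(y)


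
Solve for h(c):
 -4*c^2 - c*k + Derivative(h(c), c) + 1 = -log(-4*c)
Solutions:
 h(c) = C1 + 4*c^3/3 + c^2*k/2 - c*log(-c) - 2*c*log(2)


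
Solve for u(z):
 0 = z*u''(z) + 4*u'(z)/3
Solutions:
 u(z) = C1 + C2/z^(1/3)


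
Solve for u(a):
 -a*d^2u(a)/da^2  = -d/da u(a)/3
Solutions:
 u(a) = C1 + C2*a^(4/3)


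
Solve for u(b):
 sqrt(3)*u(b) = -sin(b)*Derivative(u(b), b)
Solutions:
 u(b) = C1*(cos(b) + 1)^(sqrt(3)/2)/(cos(b) - 1)^(sqrt(3)/2)


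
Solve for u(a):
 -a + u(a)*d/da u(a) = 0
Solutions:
 u(a) = -sqrt(C1 + a^2)
 u(a) = sqrt(C1 + a^2)


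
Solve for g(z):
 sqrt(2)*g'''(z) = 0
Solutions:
 g(z) = C1 + C2*z + C3*z^2


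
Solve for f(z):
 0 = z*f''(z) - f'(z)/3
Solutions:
 f(z) = C1 + C2*z^(4/3)


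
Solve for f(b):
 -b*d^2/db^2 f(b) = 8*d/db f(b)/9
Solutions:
 f(b) = C1 + C2*b^(1/9)


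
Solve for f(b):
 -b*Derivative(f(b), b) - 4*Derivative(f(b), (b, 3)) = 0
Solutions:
 f(b) = C1 + Integral(C2*airyai(-2^(1/3)*b/2) + C3*airybi(-2^(1/3)*b/2), b)


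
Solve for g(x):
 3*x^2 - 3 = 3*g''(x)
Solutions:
 g(x) = C1 + C2*x + x^4/12 - x^2/2


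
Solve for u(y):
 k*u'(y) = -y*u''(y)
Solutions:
 u(y) = C1 + y^(1 - re(k))*(C2*sin(log(y)*Abs(im(k))) + C3*cos(log(y)*im(k)))


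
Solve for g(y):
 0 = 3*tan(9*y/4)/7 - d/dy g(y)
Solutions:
 g(y) = C1 - 4*log(cos(9*y/4))/21


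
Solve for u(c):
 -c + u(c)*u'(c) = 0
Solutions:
 u(c) = -sqrt(C1 + c^2)
 u(c) = sqrt(C1 + c^2)


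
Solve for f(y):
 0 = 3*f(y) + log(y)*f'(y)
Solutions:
 f(y) = C1*exp(-3*li(y))


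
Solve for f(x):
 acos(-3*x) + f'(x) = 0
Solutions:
 f(x) = C1 - x*acos(-3*x) - sqrt(1 - 9*x^2)/3


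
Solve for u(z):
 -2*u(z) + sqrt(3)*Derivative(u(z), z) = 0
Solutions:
 u(z) = C1*exp(2*sqrt(3)*z/3)


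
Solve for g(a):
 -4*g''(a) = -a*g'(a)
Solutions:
 g(a) = C1 + C2*erfi(sqrt(2)*a/4)


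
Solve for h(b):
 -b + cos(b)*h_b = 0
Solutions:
 h(b) = C1 + Integral(b/cos(b), b)


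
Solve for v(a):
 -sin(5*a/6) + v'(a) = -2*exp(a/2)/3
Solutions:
 v(a) = C1 - 4*exp(a/2)/3 - 6*cos(5*a/6)/5


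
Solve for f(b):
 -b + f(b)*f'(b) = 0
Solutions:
 f(b) = -sqrt(C1 + b^2)
 f(b) = sqrt(C1 + b^2)


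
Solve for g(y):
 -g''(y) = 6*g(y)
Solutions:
 g(y) = C1*sin(sqrt(6)*y) + C2*cos(sqrt(6)*y)


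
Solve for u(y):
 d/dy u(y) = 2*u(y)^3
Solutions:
 u(y) = -sqrt(2)*sqrt(-1/(C1 + 2*y))/2
 u(y) = sqrt(2)*sqrt(-1/(C1 + 2*y))/2


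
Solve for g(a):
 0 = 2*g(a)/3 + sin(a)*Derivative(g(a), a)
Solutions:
 g(a) = C1*(cos(a) + 1)^(1/3)/(cos(a) - 1)^(1/3)


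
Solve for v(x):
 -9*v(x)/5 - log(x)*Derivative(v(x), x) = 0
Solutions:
 v(x) = C1*exp(-9*li(x)/5)


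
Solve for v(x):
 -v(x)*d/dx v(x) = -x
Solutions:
 v(x) = -sqrt(C1 + x^2)
 v(x) = sqrt(C1 + x^2)


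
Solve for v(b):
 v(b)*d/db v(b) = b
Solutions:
 v(b) = -sqrt(C1 + b^2)
 v(b) = sqrt(C1 + b^2)


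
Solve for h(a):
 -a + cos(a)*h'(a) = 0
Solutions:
 h(a) = C1 + Integral(a/cos(a), a)


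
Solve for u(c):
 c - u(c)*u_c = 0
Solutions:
 u(c) = -sqrt(C1 + c^2)
 u(c) = sqrt(C1 + c^2)


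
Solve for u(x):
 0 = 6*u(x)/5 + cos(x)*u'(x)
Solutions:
 u(x) = C1*(sin(x) - 1)^(3/5)/(sin(x) + 1)^(3/5)


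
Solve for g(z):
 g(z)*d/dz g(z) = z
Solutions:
 g(z) = -sqrt(C1 + z^2)
 g(z) = sqrt(C1 + z^2)


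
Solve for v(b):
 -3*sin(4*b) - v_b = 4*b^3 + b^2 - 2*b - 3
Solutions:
 v(b) = C1 - b^4 - b^3/3 + b^2 + 3*b + 3*cos(4*b)/4


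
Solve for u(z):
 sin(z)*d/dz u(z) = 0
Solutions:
 u(z) = C1


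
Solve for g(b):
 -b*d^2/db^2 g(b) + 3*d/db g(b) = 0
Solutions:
 g(b) = C1 + C2*b^4


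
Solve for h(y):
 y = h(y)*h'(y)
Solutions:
 h(y) = -sqrt(C1 + y^2)
 h(y) = sqrt(C1 + y^2)


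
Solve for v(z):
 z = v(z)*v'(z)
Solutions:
 v(z) = -sqrt(C1 + z^2)
 v(z) = sqrt(C1 + z^2)


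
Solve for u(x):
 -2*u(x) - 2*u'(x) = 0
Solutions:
 u(x) = C1*exp(-x)


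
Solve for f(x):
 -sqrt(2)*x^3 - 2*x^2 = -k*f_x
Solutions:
 f(x) = C1 + sqrt(2)*x^4/(4*k) + 2*x^3/(3*k)


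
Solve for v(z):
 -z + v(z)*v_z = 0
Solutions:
 v(z) = -sqrt(C1 + z^2)
 v(z) = sqrt(C1 + z^2)


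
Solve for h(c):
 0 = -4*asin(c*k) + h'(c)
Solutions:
 h(c) = C1 + 4*Piecewise((c*asin(c*k) + sqrt(-c^2*k^2 + 1)/k, Ne(k, 0)), (0, True))


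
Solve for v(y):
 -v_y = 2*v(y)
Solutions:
 v(y) = C1*exp(-2*y)


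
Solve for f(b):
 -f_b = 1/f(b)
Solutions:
 f(b) = -sqrt(C1 - 2*b)
 f(b) = sqrt(C1 - 2*b)


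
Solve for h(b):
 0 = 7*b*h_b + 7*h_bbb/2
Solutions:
 h(b) = C1 + Integral(C2*airyai(-2^(1/3)*b) + C3*airybi(-2^(1/3)*b), b)


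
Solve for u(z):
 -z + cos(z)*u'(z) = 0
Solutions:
 u(z) = C1 + Integral(z/cos(z), z)


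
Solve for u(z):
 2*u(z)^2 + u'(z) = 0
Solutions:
 u(z) = 1/(C1 + 2*z)


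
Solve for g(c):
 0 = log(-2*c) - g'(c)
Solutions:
 g(c) = C1 + c*log(-c) + c*(-1 + log(2))


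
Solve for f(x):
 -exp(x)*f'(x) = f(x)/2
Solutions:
 f(x) = C1*exp(exp(-x)/2)


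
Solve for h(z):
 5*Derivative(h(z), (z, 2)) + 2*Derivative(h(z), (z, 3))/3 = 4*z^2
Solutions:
 h(z) = C1 + C2*z + C3*exp(-15*z/2) + z^4/15 - 8*z^3/225 + 16*z^2/1125


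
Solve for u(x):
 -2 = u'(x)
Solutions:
 u(x) = C1 - 2*x


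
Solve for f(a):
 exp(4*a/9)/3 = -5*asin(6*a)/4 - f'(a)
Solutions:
 f(a) = C1 - 5*a*asin(6*a)/4 - 5*sqrt(1 - 36*a^2)/24 - 3*exp(4*a/9)/4


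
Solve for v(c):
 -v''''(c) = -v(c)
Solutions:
 v(c) = C1*exp(-c) + C2*exp(c) + C3*sin(c) + C4*cos(c)


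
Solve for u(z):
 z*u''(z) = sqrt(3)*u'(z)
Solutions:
 u(z) = C1 + C2*z^(1 + sqrt(3))


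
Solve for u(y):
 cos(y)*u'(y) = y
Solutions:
 u(y) = C1 + Integral(y/cos(y), y)


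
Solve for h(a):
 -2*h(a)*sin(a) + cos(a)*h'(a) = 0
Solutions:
 h(a) = C1/cos(a)^2


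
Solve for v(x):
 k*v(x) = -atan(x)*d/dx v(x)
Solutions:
 v(x) = C1*exp(-k*Integral(1/atan(x), x))


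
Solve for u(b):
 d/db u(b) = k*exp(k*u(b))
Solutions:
 u(b) = Piecewise((log(-1/(C1*k + b*k^2))/k, Ne(k, 0)), (nan, True))
 u(b) = Piecewise((C1 + b*k, Eq(k, 0)), (nan, True))


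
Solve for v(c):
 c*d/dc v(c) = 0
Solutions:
 v(c) = C1


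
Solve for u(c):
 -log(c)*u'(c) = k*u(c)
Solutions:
 u(c) = C1*exp(-k*li(c))


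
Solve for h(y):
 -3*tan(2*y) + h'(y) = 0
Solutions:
 h(y) = C1 - 3*log(cos(2*y))/2


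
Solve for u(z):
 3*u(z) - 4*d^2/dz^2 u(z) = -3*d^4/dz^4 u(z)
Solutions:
 u(z) = (C1*sin(z*sin(atan(sqrt(5)/2)/2)) + C2*cos(z*sin(atan(sqrt(5)/2)/2)))*exp(-z*cos(atan(sqrt(5)/2)/2)) + (C3*sin(z*sin(atan(sqrt(5)/2)/2)) + C4*cos(z*sin(atan(sqrt(5)/2)/2)))*exp(z*cos(atan(sqrt(5)/2)/2))


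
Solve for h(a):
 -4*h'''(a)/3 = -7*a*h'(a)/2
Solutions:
 h(a) = C1 + Integral(C2*airyai(21^(1/3)*a/2) + C3*airybi(21^(1/3)*a/2), a)


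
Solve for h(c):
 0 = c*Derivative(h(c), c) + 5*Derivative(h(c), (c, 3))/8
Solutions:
 h(c) = C1 + Integral(C2*airyai(-2*5^(2/3)*c/5) + C3*airybi(-2*5^(2/3)*c/5), c)


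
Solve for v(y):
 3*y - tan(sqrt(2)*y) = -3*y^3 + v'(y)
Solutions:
 v(y) = C1 + 3*y^4/4 + 3*y^2/2 + sqrt(2)*log(cos(sqrt(2)*y))/2


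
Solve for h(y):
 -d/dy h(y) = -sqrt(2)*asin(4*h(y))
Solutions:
 Integral(1/asin(4*_y), (_y, h(y))) = C1 + sqrt(2)*y


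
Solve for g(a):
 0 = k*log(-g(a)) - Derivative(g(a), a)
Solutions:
 -li(-g(a)) = C1 + a*k


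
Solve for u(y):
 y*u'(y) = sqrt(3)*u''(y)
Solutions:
 u(y) = C1 + C2*erfi(sqrt(2)*3^(3/4)*y/6)


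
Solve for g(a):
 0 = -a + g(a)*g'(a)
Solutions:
 g(a) = -sqrt(C1 + a^2)
 g(a) = sqrt(C1 + a^2)


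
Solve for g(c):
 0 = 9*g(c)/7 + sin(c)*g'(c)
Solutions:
 g(c) = C1*(cos(c) + 1)^(9/14)/(cos(c) - 1)^(9/14)


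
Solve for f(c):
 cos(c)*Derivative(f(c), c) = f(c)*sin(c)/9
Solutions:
 f(c) = C1/cos(c)^(1/9)


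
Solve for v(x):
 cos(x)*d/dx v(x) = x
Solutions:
 v(x) = C1 + Integral(x/cos(x), x)


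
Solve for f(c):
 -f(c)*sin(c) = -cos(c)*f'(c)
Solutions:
 f(c) = C1/cos(c)


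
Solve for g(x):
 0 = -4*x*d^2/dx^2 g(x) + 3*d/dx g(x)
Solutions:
 g(x) = C1 + C2*x^(7/4)


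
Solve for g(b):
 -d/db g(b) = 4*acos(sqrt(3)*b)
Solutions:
 g(b) = C1 - 4*b*acos(sqrt(3)*b) + 4*sqrt(3)*sqrt(1 - 3*b^2)/3


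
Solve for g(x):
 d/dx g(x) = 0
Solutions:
 g(x) = C1


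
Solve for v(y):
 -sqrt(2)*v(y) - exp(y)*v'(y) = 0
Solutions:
 v(y) = C1*exp(sqrt(2)*exp(-y))


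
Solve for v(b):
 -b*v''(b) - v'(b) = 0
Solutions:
 v(b) = C1 + C2*log(b)


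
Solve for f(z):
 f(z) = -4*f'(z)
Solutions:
 f(z) = C1*exp(-z/4)


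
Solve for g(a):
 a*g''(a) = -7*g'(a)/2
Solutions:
 g(a) = C1 + C2/a^(5/2)


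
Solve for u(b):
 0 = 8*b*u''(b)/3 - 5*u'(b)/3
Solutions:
 u(b) = C1 + C2*b^(13/8)


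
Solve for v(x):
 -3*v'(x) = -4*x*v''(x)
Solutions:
 v(x) = C1 + C2*x^(7/4)


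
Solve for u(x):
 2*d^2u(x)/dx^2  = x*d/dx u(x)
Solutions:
 u(x) = C1 + C2*erfi(x/2)


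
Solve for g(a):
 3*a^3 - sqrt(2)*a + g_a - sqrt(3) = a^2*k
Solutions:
 g(a) = C1 - 3*a^4/4 + a^3*k/3 + sqrt(2)*a^2/2 + sqrt(3)*a


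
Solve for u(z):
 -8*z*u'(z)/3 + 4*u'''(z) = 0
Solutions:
 u(z) = C1 + Integral(C2*airyai(2^(1/3)*3^(2/3)*z/3) + C3*airybi(2^(1/3)*3^(2/3)*z/3), z)


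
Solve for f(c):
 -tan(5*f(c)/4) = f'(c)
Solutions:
 f(c) = -4*asin(C1*exp(-5*c/4))/5 + 4*pi/5
 f(c) = 4*asin(C1*exp(-5*c/4))/5


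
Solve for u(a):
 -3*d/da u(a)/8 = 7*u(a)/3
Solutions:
 u(a) = C1*exp(-56*a/9)


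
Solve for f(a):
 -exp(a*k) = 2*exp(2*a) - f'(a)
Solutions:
 f(a) = C1 + exp(2*a) + exp(a*k)/k


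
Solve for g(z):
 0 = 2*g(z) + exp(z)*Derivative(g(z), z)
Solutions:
 g(z) = C1*exp(2*exp(-z))


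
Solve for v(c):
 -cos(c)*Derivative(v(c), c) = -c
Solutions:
 v(c) = C1 + Integral(c/cos(c), c)


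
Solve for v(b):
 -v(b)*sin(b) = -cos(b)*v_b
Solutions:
 v(b) = C1/cos(b)


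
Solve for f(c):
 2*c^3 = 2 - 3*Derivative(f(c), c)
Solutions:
 f(c) = C1 - c^4/6 + 2*c/3


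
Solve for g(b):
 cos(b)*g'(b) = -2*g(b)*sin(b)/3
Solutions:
 g(b) = C1*cos(b)^(2/3)


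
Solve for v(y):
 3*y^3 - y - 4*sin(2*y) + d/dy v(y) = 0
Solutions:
 v(y) = C1 - 3*y^4/4 + y^2/2 - 2*cos(2*y)


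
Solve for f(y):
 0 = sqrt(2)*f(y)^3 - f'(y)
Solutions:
 f(y) = -sqrt(2)*sqrt(-1/(C1 + sqrt(2)*y))/2
 f(y) = sqrt(2)*sqrt(-1/(C1 + sqrt(2)*y))/2


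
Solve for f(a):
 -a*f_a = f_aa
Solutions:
 f(a) = C1 + C2*erf(sqrt(2)*a/2)


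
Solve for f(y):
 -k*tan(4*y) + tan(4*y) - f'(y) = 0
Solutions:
 f(y) = C1 - (1 - k)*log(cos(4*y))/4


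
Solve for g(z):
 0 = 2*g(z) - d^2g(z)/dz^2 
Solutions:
 g(z) = C1*exp(-sqrt(2)*z) + C2*exp(sqrt(2)*z)


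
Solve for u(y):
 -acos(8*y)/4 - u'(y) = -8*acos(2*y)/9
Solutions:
 u(y) = C1 + 8*y*acos(2*y)/9 - y*acos(8*y)/4 + sqrt(1 - 64*y^2)/32 - 4*sqrt(1 - 4*y^2)/9


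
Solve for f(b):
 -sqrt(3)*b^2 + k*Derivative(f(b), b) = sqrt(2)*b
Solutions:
 f(b) = C1 + sqrt(3)*b^3/(3*k) + sqrt(2)*b^2/(2*k)


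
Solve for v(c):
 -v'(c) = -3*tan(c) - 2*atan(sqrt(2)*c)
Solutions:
 v(c) = C1 + 2*c*atan(sqrt(2)*c) - sqrt(2)*log(2*c^2 + 1)/2 - 3*log(cos(c))


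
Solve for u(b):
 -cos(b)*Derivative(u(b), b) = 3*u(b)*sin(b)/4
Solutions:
 u(b) = C1*cos(b)^(3/4)


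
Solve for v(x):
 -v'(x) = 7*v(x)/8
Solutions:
 v(x) = C1*exp(-7*x/8)


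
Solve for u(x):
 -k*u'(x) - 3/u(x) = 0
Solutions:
 u(x) = -sqrt(C1 - 6*x/k)
 u(x) = sqrt(C1 - 6*x/k)


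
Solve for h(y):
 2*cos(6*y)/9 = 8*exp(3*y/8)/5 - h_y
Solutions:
 h(y) = C1 + 64*exp(3*y/8)/15 - sin(6*y)/27


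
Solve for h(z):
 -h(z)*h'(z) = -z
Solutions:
 h(z) = -sqrt(C1 + z^2)
 h(z) = sqrt(C1 + z^2)


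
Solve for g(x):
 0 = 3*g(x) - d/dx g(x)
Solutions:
 g(x) = C1*exp(3*x)


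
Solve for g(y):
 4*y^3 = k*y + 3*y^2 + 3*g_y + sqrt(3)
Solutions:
 g(y) = C1 - k*y^2/6 + y^4/3 - y^3/3 - sqrt(3)*y/3


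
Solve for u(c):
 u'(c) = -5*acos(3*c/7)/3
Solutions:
 u(c) = C1 - 5*c*acos(3*c/7)/3 + 5*sqrt(49 - 9*c^2)/9


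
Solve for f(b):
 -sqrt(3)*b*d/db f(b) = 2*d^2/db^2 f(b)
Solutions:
 f(b) = C1 + C2*erf(3^(1/4)*b/2)


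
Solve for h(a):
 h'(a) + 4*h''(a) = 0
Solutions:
 h(a) = C1 + C2*exp(-a/4)


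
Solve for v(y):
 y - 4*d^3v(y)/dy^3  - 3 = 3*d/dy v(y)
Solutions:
 v(y) = C1 + C2*sin(sqrt(3)*y/2) + C3*cos(sqrt(3)*y/2) + y^2/6 - y


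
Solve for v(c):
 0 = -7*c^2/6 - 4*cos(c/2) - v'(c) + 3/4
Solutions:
 v(c) = C1 - 7*c^3/18 + 3*c/4 - 8*sin(c/2)


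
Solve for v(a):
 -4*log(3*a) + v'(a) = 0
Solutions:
 v(a) = C1 + 4*a*log(a) - 4*a + a*log(81)


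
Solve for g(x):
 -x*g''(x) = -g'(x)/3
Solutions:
 g(x) = C1 + C2*x^(4/3)


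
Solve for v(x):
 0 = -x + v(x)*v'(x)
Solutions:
 v(x) = -sqrt(C1 + x^2)
 v(x) = sqrt(C1 + x^2)


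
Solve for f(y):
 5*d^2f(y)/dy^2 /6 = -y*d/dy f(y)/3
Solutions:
 f(y) = C1 + C2*erf(sqrt(5)*y/5)


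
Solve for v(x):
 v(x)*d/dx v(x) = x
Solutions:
 v(x) = -sqrt(C1 + x^2)
 v(x) = sqrt(C1 + x^2)


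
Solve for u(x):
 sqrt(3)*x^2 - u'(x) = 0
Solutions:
 u(x) = C1 + sqrt(3)*x^3/3


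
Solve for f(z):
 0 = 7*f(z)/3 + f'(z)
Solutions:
 f(z) = C1*exp(-7*z/3)


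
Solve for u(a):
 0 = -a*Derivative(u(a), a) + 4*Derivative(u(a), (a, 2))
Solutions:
 u(a) = C1 + C2*erfi(sqrt(2)*a/4)


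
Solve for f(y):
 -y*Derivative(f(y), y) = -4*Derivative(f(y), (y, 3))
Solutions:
 f(y) = C1 + Integral(C2*airyai(2^(1/3)*y/2) + C3*airybi(2^(1/3)*y/2), y)


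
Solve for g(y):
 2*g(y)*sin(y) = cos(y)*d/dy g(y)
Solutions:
 g(y) = C1/cos(y)^2


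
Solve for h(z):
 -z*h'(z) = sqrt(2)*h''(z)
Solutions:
 h(z) = C1 + C2*erf(2^(1/4)*z/2)


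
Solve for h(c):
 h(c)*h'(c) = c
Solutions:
 h(c) = -sqrt(C1 + c^2)
 h(c) = sqrt(C1 + c^2)


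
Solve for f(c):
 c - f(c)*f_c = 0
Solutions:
 f(c) = -sqrt(C1 + c^2)
 f(c) = sqrt(C1 + c^2)


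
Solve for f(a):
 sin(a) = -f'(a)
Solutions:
 f(a) = C1 + cos(a)


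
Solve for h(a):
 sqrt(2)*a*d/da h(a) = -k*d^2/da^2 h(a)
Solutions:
 h(a) = C1 + C2*sqrt(k)*erf(2^(3/4)*a*sqrt(1/k)/2)


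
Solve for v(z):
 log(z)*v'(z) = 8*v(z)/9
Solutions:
 v(z) = C1*exp(8*li(z)/9)


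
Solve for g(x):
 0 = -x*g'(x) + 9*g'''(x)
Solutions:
 g(x) = C1 + Integral(C2*airyai(3^(1/3)*x/3) + C3*airybi(3^(1/3)*x/3), x)


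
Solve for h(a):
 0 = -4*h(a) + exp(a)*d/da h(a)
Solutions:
 h(a) = C1*exp(-4*exp(-a))


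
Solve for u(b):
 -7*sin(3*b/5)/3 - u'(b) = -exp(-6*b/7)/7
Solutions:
 u(b) = C1 + 35*cos(3*b/5)/9 - exp(-6*b/7)/6


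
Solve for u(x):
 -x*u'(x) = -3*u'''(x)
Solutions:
 u(x) = C1 + Integral(C2*airyai(3^(2/3)*x/3) + C3*airybi(3^(2/3)*x/3), x)


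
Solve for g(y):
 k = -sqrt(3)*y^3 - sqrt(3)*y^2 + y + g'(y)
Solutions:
 g(y) = C1 + k*y + sqrt(3)*y^4/4 + sqrt(3)*y^3/3 - y^2/2


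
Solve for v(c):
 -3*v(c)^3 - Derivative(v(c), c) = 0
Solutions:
 v(c) = -sqrt(2)*sqrt(-1/(C1 - 3*c))/2
 v(c) = sqrt(2)*sqrt(-1/(C1 - 3*c))/2


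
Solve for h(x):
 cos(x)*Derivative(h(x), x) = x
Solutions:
 h(x) = C1 + Integral(x/cos(x), x)


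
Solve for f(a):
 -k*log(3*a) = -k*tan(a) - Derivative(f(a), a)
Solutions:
 f(a) = C1 + k*(a*log(a) - a + a*log(3) - log(tan(a)^2 + 1)/2)


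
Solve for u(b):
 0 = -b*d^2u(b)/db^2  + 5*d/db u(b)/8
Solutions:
 u(b) = C1 + C2*b^(13/8)


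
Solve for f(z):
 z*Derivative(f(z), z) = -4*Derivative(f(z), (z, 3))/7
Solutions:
 f(z) = C1 + Integral(C2*airyai(-14^(1/3)*z/2) + C3*airybi(-14^(1/3)*z/2), z)


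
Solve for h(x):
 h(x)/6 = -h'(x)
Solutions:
 h(x) = C1*exp(-x/6)


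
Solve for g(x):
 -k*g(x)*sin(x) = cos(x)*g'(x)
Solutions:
 g(x) = C1*exp(k*log(cos(x)))


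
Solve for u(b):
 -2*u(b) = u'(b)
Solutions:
 u(b) = C1*exp(-2*b)


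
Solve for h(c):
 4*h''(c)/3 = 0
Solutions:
 h(c) = C1 + C2*c


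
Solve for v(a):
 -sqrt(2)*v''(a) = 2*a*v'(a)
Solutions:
 v(a) = C1 + C2*erf(2^(3/4)*a/2)


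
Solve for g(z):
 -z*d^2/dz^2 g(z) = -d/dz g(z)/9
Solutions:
 g(z) = C1 + C2*z^(10/9)


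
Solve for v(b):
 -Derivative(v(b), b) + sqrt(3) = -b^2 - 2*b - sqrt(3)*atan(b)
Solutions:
 v(b) = C1 + b^3/3 + b^2 + sqrt(3)*b + sqrt(3)*(b*atan(b) - log(b^2 + 1)/2)


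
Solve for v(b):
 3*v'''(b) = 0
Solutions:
 v(b) = C1 + C2*b + C3*b^2


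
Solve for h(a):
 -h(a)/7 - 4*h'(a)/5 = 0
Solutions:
 h(a) = C1*exp(-5*a/28)


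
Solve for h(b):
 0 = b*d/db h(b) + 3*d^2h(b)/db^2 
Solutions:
 h(b) = C1 + C2*erf(sqrt(6)*b/6)


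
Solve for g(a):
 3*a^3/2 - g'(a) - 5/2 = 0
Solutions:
 g(a) = C1 + 3*a^4/8 - 5*a/2


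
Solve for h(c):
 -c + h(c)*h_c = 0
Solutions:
 h(c) = -sqrt(C1 + c^2)
 h(c) = sqrt(C1 + c^2)


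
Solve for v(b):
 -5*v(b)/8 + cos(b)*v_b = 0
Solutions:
 v(b) = C1*(sin(b) + 1)^(5/16)/(sin(b) - 1)^(5/16)


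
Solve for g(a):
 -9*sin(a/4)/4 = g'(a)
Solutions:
 g(a) = C1 + 9*cos(a/4)


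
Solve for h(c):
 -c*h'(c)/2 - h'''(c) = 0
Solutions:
 h(c) = C1 + Integral(C2*airyai(-2^(2/3)*c/2) + C3*airybi(-2^(2/3)*c/2), c)


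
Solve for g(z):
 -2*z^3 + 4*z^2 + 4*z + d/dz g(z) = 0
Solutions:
 g(z) = C1 + z^4/2 - 4*z^3/3 - 2*z^2


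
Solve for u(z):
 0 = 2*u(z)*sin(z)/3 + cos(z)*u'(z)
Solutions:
 u(z) = C1*cos(z)^(2/3)


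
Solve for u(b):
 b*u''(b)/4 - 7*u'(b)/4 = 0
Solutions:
 u(b) = C1 + C2*b^8


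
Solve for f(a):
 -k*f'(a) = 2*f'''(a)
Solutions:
 f(a) = C1 + C2*exp(-sqrt(2)*a*sqrt(-k)/2) + C3*exp(sqrt(2)*a*sqrt(-k)/2)


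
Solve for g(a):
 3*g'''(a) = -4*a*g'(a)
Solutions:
 g(a) = C1 + Integral(C2*airyai(-6^(2/3)*a/3) + C3*airybi(-6^(2/3)*a/3), a)


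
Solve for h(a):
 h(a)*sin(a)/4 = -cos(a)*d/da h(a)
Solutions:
 h(a) = C1*cos(a)^(1/4)


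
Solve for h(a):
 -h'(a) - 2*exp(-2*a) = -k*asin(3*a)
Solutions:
 h(a) = C1 + a*k*asin(3*a) + k*sqrt(1 - 9*a^2)/3 + exp(-2*a)


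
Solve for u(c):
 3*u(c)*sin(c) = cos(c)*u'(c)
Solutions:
 u(c) = C1/cos(c)^3


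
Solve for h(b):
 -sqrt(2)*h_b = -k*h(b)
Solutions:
 h(b) = C1*exp(sqrt(2)*b*k/2)


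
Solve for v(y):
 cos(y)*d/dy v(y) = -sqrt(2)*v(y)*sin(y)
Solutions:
 v(y) = C1*cos(y)^(sqrt(2))


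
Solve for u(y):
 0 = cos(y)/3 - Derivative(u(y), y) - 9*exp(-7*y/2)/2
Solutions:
 u(y) = C1 + sin(y)/3 + 9*exp(-7*y/2)/7


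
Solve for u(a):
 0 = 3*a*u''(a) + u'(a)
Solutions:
 u(a) = C1 + C2*a^(2/3)


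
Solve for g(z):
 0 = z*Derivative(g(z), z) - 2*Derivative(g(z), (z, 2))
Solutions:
 g(z) = C1 + C2*erfi(z/2)


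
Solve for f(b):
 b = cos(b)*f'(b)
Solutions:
 f(b) = C1 + Integral(b/cos(b), b)


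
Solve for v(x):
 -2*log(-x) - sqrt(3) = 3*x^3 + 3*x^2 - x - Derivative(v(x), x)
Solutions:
 v(x) = C1 + 3*x^4/4 + x^3 - x^2/2 + 2*x*log(-x) + x*(-2 + sqrt(3))


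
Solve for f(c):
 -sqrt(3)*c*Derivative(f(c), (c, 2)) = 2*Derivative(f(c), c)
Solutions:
 f(c) = C1 + C2*c^(1 - 2*sqrt(3)/3)


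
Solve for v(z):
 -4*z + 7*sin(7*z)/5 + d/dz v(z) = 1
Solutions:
 v(z) = C1 + 2*z^2 + z + cos(7*z)/5


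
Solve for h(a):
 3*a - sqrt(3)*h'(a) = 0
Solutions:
 h(a) = C1 + sqrt(3)*a^2/2


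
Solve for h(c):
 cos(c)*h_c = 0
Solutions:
 h(c) = C1


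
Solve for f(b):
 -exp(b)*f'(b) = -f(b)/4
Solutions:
 f(b) = C1*exp(-exp(-b)/4)


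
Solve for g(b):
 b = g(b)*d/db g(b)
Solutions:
 g(b) = -sqrt(C1 + b^2)
 g(b) = sqrt(C1 + b^2)


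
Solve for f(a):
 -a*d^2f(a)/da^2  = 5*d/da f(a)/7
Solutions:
 f(a) = C1 + C2*a^(2/7)


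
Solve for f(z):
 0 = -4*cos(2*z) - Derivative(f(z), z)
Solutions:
 f(z) = C1 - 2*sin(2*z)


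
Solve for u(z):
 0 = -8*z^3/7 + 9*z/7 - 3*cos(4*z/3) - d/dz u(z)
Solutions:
 u(z) = C1 - 2*z^4/7 + 9*z^2/14 - 9*sin(4*z/3)/4


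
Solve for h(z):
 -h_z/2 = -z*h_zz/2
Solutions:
 h(z) = C1 + C2*z^2


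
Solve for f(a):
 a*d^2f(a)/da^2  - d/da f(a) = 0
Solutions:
 f(a) = C1 + C2*a^2


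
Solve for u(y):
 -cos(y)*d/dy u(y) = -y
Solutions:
 u(y) = C1 + Integral(y/cos(y), y)
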